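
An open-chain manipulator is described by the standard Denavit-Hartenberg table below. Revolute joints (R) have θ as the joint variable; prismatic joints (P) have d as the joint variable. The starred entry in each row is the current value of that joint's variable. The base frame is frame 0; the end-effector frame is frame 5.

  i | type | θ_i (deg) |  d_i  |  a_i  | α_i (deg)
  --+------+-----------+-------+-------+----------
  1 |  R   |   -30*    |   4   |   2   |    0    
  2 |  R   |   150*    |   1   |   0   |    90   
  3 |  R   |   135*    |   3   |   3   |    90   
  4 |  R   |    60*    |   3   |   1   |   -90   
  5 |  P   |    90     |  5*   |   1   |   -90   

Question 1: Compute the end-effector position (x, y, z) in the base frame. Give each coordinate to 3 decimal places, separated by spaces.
after link 1: o_1 = (1.7321, -1.0000, 4.0000)
after link 2: o_2 = (1.7321, -1.0000, 5.0000)
after link 3: o_3 = (5.3908, -1.3371, 7.1213)
after link 4: o_4 = (5.2569, 0.6268, 9.5962)
after link 5: o_5 = (6.2446, 3.9161, 5.8272)

6.245 3.916 5.827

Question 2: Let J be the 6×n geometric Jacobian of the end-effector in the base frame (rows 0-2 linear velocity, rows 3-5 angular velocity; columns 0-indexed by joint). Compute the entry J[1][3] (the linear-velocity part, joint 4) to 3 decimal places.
axis z_3 = (-0.3536,0.6124,0.7071); lever o_n−o_3 = (0.8538,5.2532,-1.2941)
cross product → J_v[:, 3] = (-4.5071,0.1462,-2.3801)
J_ω[:, 3] = z_3
entry J[1][3] = 0.1462

0.146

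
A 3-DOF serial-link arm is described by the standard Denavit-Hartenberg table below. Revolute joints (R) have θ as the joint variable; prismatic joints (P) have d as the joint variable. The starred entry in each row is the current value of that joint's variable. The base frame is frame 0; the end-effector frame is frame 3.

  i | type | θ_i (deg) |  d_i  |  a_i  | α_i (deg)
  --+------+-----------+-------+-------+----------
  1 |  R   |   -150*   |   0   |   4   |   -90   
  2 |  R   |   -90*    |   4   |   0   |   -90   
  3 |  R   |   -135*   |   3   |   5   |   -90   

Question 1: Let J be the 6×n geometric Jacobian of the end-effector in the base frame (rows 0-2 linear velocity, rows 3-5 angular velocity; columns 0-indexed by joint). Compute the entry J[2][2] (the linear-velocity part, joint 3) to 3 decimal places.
axis z_2 = (-0.8660,-0.5000,-0.0000); lever o_n−o_2 = (-0.8303,-4.5619,-3.5355)
cross product → J_v[:, 2] = (1.7678,-3.0619,3.5355)
J_ω[:, 2] = z_2
entry J[2][2] = 3.5355

3.536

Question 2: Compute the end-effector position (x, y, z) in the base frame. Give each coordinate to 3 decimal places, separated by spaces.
-2.294 -10.026 -3.536

after link 1: o_1 = (-3.4641, -2.0000, 0.0000)
after link 2: o_2 = (-1.4641, -5.4641, 0.0000)
after link 3: o_3 = (-2.2944, -10.0260, -3.5355)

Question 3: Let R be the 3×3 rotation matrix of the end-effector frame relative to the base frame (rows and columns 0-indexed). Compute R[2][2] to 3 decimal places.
End-effector z-axis (col 2 of R) = (0.3536,-0.6124,0.7071)
R[2][2] = 0.7071

0.707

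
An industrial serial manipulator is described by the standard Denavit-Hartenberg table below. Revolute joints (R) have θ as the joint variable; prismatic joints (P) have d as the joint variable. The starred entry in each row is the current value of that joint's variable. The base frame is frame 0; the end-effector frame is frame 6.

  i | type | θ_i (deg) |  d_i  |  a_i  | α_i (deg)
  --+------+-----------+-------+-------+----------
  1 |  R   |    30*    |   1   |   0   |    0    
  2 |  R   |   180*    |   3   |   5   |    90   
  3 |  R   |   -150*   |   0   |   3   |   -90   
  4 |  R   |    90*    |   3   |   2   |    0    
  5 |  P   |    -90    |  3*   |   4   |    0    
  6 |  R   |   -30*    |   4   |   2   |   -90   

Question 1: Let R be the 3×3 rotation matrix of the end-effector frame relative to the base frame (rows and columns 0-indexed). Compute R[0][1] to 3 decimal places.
0.433

End-effector y-axis (col 1 of R) = (0.4330,0.2500,0.8660)
R[0][1] = 0.4330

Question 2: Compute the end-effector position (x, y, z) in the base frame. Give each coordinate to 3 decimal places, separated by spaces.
-1.611 -2.085 -9.026

after link 1: o_1 = (0.0000, 0.0000, 1.0000)
after link 2: o_2 = (-4.3301, -2.5000, 4.0000)
after link 3: o_3 = (-2.0801, -1.2010, 2.5000)
after link 4: o_4 = (-2.3792, -3.6830, -0.0981)
after link 5: o_5 = (-0.6782, -2.7010, -4.6962)
after link 6: o_6 = (-1.6112, -2.0849, -9.0263)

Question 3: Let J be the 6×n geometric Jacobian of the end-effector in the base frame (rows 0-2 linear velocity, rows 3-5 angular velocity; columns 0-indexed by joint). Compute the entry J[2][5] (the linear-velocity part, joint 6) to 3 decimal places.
-0.500

axis z_5 = (-0.4330,-0.2500,-0.8660); lever o_n−o_5 = (-0.9330,0.6160,-4.3301)
cross product → J_v[:, 5] = (1.6160,-1.0670,-0.5000)
J_ω[:, 5] = z_5
entry J[2][5] = -0.5000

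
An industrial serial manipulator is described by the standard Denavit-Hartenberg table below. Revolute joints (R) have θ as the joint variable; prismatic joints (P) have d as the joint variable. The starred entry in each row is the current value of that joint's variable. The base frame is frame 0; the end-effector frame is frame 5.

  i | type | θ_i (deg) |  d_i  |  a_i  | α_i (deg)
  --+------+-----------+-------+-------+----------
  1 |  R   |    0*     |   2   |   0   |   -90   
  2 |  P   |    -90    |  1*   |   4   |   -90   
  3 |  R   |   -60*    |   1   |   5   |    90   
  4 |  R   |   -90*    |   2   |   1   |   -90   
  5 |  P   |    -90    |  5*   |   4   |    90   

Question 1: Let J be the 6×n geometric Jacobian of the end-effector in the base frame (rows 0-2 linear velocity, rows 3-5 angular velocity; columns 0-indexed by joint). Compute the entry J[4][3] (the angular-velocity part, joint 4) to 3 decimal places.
axis z_3 = (-0.0000,0.5000,-0.8660); lever o_n−o_3 = (-1.0000,7.3301,-2.6962)
cross product → J_v[:, 3] = (5.0000,0.8660,0.5000)
J_ω[:, 3] = z_3
entry J[4][3] = 0.5000

0.500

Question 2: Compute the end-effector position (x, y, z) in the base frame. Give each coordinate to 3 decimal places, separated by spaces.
0.000 12.660 5.804

after link 1: o_1 = (0.0000, 0.0000, 2.0000)
after link 2: o_2 = (0.0000, 1.0000, 6.0000)
after link 3: o_3 = (1.0000, 5.3301, 8.5000)
after link 4: o_4 = (0.0000, 6.3301, 6.7679)
after link 5: o_5 = (0.0000, 12.6603, 5.8038)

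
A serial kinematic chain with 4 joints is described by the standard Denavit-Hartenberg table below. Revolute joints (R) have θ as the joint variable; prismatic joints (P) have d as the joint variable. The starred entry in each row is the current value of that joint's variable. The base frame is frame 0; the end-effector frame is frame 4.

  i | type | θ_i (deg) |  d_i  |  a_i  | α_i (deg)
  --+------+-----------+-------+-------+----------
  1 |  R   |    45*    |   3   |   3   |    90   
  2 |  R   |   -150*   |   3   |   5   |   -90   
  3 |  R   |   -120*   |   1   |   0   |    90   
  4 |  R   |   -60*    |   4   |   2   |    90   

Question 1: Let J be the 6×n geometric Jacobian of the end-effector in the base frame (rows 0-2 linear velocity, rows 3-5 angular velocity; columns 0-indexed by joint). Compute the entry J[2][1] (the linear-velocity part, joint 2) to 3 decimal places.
-1.263

axis z_1 = (0.7071,-0.7071,0.0000); lever o_n−o_1 = (0.4263,-2.2127,0.1160)
cross product → J_v[:, 1] = (-0.0820,-0.0820,-1.2631)
J_ω[:, 1] = z_1
entry J[2][1] = -1.2631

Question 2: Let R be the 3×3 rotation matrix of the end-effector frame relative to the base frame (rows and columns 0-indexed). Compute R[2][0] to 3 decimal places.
0.875

End-effector x-axis (col 0 of R) = (0.1531,-0.4593,0.8750)
R[2][0] = 0.8750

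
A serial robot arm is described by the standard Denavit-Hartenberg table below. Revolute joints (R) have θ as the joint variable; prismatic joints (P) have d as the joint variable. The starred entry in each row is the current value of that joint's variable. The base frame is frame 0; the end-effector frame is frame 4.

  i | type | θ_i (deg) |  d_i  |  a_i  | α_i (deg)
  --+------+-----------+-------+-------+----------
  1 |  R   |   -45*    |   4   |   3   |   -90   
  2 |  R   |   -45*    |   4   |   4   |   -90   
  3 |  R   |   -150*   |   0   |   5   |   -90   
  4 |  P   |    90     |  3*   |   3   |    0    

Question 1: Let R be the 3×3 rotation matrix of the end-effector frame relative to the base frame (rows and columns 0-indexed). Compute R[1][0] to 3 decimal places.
0.500

End-effector x-axis (col 0 of R) = (-0.5000,0.5000,0.7071)
R[1][0] = 0.5000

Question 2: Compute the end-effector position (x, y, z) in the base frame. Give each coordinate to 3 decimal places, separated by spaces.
7.640 5.227 6.949

after link 1: o_1 = (2.1213, -2.1213, 4.0000)
after link 2: o_2 = (6.9497, -1.2929, 6.8284)
after link 3: o_3 = (6.5525, 2.6399, 3.7666)
after link 4: o_4 = (7.6396, 5.2271, 6.9485)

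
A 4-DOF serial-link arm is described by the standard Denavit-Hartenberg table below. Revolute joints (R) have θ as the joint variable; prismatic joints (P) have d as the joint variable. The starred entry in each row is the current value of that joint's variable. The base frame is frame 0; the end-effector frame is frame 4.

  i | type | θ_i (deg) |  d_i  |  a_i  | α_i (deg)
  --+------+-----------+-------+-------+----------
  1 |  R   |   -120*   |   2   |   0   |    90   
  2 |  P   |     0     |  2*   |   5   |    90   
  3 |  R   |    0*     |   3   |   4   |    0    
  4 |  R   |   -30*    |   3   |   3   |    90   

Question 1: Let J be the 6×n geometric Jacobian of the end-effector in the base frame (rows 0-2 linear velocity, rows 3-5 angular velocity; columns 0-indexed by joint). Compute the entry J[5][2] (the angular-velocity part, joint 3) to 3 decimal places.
-1.000

axis z_2 = (-0.0000,0.0000,-1.0000); lever o_n−o_2 = (-2.0000,-6.4641,-6.0000)
cross product → J_v[:, 2] = (-6.4641,2.0000,0.0000)
J_ω[:, 2] = z_2
entry J[5][2] = -1.0000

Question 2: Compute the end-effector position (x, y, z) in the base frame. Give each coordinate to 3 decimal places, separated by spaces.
after link 1: o_1 = (0.0000, 0.0000, 2.0000)
after link 2: o_2 = (-4.2321, -3.3301, 2.0000)
after link 3: o_3 = (-6.2321, -6.7942, -1.0000)
after link 4: o_4 = (-6.2321, -9.7942, -4.0000)

-6.232 -9.794 -4.000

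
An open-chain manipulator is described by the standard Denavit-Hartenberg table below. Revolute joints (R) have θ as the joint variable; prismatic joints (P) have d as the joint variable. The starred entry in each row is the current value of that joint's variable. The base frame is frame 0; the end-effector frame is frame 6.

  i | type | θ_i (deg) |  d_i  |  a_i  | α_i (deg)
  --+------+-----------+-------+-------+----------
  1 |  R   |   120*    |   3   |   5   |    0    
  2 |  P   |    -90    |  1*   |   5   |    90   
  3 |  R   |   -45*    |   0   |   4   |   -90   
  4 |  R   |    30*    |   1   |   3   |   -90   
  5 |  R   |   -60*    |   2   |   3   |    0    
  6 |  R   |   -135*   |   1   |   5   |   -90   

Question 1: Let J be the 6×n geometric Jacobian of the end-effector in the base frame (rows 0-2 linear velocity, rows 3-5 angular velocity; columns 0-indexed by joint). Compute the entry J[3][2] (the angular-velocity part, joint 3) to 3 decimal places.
axis z_2 = (0.5000,-0.8660,0.0000); lever o_n−o_2 = (1.5504,3.7048,0.0632)
cross product → J_v[:, 2] = (-0.0548,-0.0316,3.1951)
J_ω[:, 2] = z_2
entry J[3][2] = 0.5000

0.500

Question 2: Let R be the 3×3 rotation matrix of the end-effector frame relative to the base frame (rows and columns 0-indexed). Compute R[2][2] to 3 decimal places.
0.842

End-effector z-axis (col 2 of R) = (0.5190,0.1502,0.8415)
R[2][2] = 0.8415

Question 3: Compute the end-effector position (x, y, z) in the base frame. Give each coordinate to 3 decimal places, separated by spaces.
3.381 10.535 4.063

after link 1: o_1 = (-2.5000, 4.3301, 3.0000)
after link 2: o_2 = (1.8301, 6.8301, 4.0000)
after link 3: o_3 = (4.2796, 8.2443, 1.1716)
after link 4: o_4 = (5.7330, 10.8155, 0.0416)
after link 5: o_5 = (6.2661, 13.9893, 1.6672)
after link 6: o_6 = (3.3805, 10.5349, 4.0632)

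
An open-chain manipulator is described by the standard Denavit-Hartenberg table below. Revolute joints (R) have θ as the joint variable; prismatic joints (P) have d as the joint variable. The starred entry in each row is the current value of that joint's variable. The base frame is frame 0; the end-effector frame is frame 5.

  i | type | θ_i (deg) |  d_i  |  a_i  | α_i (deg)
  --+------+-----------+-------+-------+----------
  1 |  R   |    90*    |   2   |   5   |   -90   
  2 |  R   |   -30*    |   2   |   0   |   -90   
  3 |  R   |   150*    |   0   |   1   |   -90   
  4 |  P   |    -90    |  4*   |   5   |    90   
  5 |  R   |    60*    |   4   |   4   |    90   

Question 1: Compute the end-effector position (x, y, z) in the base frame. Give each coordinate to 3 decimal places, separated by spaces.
after link 1: o_1 = (0.0000, 5.0000, 2.0000)
after link 2: o_2 = (-2.0000, 5.0000, 2.0000)
after link 3: o_3 = (-1.5000, 4.2500, 1.5670)
after link 4: o_4 = (-4.9641, 5.0179, -3.7631)
after link 5: o_5 = (-9.9641, 7.5179, -4.6292)

-9.964 7.518 -4.629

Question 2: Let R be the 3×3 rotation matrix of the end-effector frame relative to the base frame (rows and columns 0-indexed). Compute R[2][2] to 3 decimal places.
End-effector z-axis (col 2 of R) = (0.4330,0.6495,-0.6250)
R[2][2] = -0.6250

-0.625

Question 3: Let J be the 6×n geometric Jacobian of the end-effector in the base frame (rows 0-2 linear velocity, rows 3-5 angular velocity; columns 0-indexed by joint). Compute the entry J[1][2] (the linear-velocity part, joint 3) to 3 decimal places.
6.897

axis z_2 = (-0.0000,0.5000,-0.8660); lever o_n−o_2 = (-7.9641,2.5179,-6.6292)
cross product → J_v[:, 2] = (-1.1340,6.8971,3.9821)
J_ω[:, 2] = z_2
entry J[1][2] = 6.8971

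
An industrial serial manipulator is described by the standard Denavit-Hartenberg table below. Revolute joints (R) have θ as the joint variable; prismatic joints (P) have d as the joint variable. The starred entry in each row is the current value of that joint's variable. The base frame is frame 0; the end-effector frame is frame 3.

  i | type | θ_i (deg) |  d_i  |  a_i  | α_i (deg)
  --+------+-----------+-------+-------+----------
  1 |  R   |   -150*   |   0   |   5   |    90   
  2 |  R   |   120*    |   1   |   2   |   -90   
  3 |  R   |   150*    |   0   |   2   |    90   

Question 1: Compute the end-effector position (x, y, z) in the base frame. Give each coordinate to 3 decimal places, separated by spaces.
after link 1: o_1 = (-4.3301, -2.5000, 0.0000)
after link 2: o_2 = (-3.9641, -1.1340, 1.7321)
after link 3: o_3 = (-4.2141, -2.4330, 0.2321)

-4.214 -2.433 0.232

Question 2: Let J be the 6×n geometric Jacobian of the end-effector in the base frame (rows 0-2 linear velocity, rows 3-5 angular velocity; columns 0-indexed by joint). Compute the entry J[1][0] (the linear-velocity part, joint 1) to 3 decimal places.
-4.214

axis z_0 = ẑ; lever o_n−o_0 = (-4.2141,-2.4330,0.2321)
cross product → J_v[:, 0] = (2.4330,-4.2141,0.0000)
J_ω[:, 0] = z_0
entry J[1][0] = -4.2141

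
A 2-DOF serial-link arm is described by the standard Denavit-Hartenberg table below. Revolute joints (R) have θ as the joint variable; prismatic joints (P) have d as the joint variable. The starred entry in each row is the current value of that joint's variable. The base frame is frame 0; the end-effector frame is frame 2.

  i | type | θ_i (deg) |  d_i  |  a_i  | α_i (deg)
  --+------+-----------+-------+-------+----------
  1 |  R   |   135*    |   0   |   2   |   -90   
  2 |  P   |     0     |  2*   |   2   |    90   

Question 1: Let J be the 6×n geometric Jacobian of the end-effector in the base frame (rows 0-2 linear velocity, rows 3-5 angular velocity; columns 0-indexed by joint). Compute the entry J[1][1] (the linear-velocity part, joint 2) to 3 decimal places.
-0.707

prismatic axis z_1 = (-0.7071,-0.7071,0.0000)
J_v[:, 1] = z_1; J_ω[:, 1] = (0,0,0)
entry J[1][1] = -0.7071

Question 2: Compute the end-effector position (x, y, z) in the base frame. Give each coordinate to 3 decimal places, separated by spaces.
after link 1: o_1 = (-1.4142, 1.4142, 0.0000)
after link 2: o_2 = (-4.2426, 1.4142, 0.0000)

-4.243 1.414 0.000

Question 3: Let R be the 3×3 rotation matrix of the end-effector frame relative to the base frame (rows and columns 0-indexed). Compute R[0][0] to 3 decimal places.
End-effector x-axis (col 0 of R) = (-0.7071,0.7071,0.0000)
R[0][0] = -0.7071

-0.707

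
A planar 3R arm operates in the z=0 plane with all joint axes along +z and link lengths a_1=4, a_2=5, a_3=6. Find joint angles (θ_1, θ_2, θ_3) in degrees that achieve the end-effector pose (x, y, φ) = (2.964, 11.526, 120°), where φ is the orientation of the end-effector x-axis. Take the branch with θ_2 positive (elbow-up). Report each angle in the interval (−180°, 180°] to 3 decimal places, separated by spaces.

wrist centre = target − a_3·(cos φ, sin φ) = (5.9640, 6.3298)
cos θ_2 = (75.6363−4²−5²)/(2·4·5) = 0.8659; θ_2 = 30.0136° (elbow-up)
β = atan2(6.3298,5.9640) = 46.7045°; ψ = atan2(2.5010,8.3295) = 16.7129°
θ_1 = β − ψ = 29.9916°
θ_3 = φ − θ_1 − θ_2 = 59.9948° (wrapped to (-180°,180°])

29.992 30.014 59.995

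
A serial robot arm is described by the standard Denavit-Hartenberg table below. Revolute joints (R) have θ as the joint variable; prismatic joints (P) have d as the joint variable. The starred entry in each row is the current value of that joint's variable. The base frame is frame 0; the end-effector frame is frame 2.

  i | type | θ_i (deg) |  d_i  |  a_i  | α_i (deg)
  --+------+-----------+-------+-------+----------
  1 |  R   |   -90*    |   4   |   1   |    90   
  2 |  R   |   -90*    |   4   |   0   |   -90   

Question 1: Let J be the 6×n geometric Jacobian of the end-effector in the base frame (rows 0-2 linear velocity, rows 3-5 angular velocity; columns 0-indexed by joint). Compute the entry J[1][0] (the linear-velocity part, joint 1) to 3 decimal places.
-4.000

axis z_0 = ẑ; lever o_n−o_0 = (-4.0000,-1.0000,4.0000)
cross product → J_v[:, 0] = (1.0000,-4.0000,0.0000)
J_ω[:, 0] = z_0
entry J[1][0] = -4.0000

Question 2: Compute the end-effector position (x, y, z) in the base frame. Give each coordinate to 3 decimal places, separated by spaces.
after link 1: o_1 = (0.0000, -1.0000, 4.0000)
after link 2: o_2 = (-4.0000, -1.0000, 4.0000)

-4.000 -1.000 4.000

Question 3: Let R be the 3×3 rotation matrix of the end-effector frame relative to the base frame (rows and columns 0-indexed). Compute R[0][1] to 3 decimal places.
1.000

End-effector y-axis (col 1 of R) = (1.0000,0.0000,-0.0000)
R[0][1] = 1.0000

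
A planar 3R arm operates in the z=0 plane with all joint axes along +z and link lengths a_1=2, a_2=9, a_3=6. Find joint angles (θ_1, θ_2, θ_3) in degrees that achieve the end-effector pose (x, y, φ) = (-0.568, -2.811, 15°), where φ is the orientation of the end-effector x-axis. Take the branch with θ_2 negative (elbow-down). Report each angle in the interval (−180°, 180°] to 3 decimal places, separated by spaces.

-21.105 -135.013 171.118

wrist centre = target − a_3·(cos φ, sin φ) = (-6.3636, -4.3639)
cos θ_2 = (59.5386−2²−9²)/(2·2·9) = -0.7073; θ_2 = -135.0126° (elbow-down)
β = atan2(-4.3639,-6.3636) = -145.5590°; ψ = atan2(-6.3626,-4.3654) = -124.4540°
θ_1 = β − ψ = -21.1050°
θ_3 = φ − θ_1 − θ_2 = 171.1175° (wrapped to (-180°,180°])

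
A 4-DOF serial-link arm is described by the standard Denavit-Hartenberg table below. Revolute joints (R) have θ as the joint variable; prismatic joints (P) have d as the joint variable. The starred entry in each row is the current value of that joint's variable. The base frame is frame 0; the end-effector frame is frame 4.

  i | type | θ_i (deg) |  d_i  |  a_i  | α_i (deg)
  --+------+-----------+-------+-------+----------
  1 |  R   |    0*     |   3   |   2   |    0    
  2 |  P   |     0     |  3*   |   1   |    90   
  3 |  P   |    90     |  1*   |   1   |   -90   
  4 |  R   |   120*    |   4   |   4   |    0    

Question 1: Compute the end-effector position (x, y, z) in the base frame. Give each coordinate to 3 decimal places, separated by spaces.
after link 1: o_1 = (2.0000, 0.0000, 3.0000)
after link 2: o_2 = (3.0000, 0.0000, 6.0000)
after link 3: o_3 = (3.0000, -1.0000, 7.0000)
after link 4: o_4 = (-1.0000, 2.4641, 5.0000)

-1.000 2.464 5.000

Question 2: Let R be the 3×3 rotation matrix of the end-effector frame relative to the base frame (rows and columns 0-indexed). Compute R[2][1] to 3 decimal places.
End-effector y-axis (col 1 of R) = (-0.0000,-0.5000,-0.8660)
R[2][1] = -0.8660

-0.866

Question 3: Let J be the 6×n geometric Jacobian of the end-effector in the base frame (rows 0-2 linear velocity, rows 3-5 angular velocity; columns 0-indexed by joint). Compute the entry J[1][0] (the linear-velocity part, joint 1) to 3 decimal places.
axis z_0 = ẑ; lever o_n−o_0 = (-1.0000,2.4641,5.0000)
cross product → J_v[:, 0] = (-2.4641,-1.0000,0.0000)
J_ω[:, 0] = z_0
entry J[1][0] = -1.0000

-1.000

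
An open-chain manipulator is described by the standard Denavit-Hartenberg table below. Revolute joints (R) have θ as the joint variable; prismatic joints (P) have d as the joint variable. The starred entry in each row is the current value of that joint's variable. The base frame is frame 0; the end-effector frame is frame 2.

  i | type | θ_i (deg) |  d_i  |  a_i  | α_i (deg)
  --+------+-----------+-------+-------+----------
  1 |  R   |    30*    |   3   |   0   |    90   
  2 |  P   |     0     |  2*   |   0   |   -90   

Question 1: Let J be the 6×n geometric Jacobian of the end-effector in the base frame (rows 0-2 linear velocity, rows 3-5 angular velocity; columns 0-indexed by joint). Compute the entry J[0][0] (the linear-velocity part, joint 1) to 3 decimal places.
axis z_0 = ẑ; lever o_n−o_0 = (1.0000,-1.7321,3.0000)
cross product → J_v[:, 0] = (1.7321,1.0000,-0.0000)
J_ω[:, 0] = z_0
entry J[0][0] = 1.7321

1.732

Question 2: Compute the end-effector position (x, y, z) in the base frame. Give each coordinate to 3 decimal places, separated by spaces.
after link 1: o_1 = (0.0000, 0.0000, 3.0000)
after link 2: o_2 = (1.0000, -1.7321, 3.0000)

1.000 -1.732 3.000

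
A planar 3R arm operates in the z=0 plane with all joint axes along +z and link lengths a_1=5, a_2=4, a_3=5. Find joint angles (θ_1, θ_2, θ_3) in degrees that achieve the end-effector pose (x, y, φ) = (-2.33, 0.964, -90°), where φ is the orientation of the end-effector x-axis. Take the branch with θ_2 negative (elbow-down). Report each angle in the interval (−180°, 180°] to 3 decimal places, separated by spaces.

150.000 -90.003 -149.998

wrist centre = target − a_3·(cos φ, sin φ) = (-2.3300, 5.9640)
cos θ_2 = (40.9982−5²−4²)/(2·5·4) = -0.0000; θ_2 = -90.0026° (elbow-down)
β = atan2(5.9640,-2.3300) = 111.3395°; ψ = atan2(-4.0000,4.9998) = -38.6608°
θ_1 = β − ψ = 150.0003°
θ_3 = φ − θ_1 − θ_2 = -149.9977° (wrapped to (-180°,180°])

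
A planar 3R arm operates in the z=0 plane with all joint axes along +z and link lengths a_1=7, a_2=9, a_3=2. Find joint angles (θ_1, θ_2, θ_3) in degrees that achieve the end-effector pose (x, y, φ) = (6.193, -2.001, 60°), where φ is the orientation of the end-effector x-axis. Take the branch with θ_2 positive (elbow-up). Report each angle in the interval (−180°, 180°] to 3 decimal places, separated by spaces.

wrist centre = target − a_3·(cos φ, sin φ) = (5.1930, -3.7331)
cos θ_2 = (40.9029−7²−9²)/(2·7·9) = -0.7071; θ_2 = 135.0010° (elbow-up)
β = atan2(-3.7331,5.1930) = -35.7109°; ψ = atan2(6.3638,0.6359) = 84.2935°
θ_1 = β − ψ = -120.0044°
θ_3 = φ − θ_1 − θ_2 = 45.0034° (wrapped to (-180°,180°])

-120.004 135.001 45.003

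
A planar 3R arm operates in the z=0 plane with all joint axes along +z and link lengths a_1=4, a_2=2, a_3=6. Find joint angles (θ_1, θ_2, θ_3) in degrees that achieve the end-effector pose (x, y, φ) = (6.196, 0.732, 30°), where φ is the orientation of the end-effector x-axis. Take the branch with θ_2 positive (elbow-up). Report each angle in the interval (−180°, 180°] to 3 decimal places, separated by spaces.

wrist centre = target − a_3·(cos φ, sin φ) = (0.9998, -2.2680)
cos θ_2 = (6.1435−4²−2²)/(2·4·2) = -0.8660; θ_2 = 150.0005° (elbow-up)
β = atan2(-2.2680,0.9998) = -66.2097°; ψ = atan2(1.0000,2.2679) = 23.7937°
θ_1 = β − ψ = -90.0034°
θ_3 = φ − θ_1 − θ_2 = -29.9971° (wrapped to (-180°,180°])

-90.003 150.001 -29.997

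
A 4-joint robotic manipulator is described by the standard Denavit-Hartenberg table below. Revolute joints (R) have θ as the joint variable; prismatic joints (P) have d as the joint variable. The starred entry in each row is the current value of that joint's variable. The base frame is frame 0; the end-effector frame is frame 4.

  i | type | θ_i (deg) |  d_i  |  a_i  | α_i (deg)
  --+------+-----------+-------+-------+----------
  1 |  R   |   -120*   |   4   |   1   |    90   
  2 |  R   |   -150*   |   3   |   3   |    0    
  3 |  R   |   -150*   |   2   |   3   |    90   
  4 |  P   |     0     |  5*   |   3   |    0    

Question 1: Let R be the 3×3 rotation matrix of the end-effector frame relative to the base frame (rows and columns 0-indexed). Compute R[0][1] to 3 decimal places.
-0.866

End-effector y-axis (col 1 of R) = (-0.8660,0.5000,0.0000)
R[0][1] = -0.8660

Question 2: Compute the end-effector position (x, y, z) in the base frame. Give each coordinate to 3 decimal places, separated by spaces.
-7.196 -2.464 5.196

after link 1: o_1 = (-0.5000, -0.8660, 4.0000)
after link 2: o_2 = (-1.7990, 2.8840, 2.5000)
after link 3: o_3 = (-4.2811, 2.5849, 5.0981)
after link 4: o_4 = (-7.1962, -2.4641, 5.1962)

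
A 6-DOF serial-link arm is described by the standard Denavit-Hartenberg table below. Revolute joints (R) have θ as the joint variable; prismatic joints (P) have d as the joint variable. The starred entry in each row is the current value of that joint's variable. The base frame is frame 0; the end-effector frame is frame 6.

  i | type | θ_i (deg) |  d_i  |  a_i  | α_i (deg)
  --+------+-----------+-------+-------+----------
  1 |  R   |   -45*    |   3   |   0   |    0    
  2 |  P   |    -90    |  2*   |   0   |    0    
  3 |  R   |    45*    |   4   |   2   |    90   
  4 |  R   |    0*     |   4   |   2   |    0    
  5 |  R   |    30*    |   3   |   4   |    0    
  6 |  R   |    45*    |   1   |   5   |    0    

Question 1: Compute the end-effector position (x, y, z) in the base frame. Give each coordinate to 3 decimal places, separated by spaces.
after link 1: o_1 = (0.0000, 0.0000, 3.0000)
after link 2: o_2 = (0.0000, 0.0000, 5.0000)
after link 3: o_3 = (0.0000, -2.0000, 9.0000)
after link 4: o_4 = (-4.0000, -4.0000, 9.0000)
after link 5: o_5 = (-7.0000, -7.4641, 11.0000)
after link 6: o_6 = (-8.0000, -8.7582, 15.8296)

-8.000 -8.758 15.830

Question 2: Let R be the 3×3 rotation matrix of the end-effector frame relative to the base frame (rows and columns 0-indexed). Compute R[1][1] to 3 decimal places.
End-effector y-axis (col 1 of R) = (0.0000,0.9659,0.2588)
R[1][1] = 0.9659

0.966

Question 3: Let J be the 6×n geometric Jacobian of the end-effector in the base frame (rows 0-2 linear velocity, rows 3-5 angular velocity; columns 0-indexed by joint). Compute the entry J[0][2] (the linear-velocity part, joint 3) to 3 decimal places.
axis z_2 = (0.0000,0.0000,1.0000); lever o_n−o_2 = (-8.0000,-8.7582,10.8296)
cross product → J_v[:, 2] = (8.7582,-8.0000,0.0000)
J_ω[:, 2] = z_2
entry J[0][2] = 8.7582

8.758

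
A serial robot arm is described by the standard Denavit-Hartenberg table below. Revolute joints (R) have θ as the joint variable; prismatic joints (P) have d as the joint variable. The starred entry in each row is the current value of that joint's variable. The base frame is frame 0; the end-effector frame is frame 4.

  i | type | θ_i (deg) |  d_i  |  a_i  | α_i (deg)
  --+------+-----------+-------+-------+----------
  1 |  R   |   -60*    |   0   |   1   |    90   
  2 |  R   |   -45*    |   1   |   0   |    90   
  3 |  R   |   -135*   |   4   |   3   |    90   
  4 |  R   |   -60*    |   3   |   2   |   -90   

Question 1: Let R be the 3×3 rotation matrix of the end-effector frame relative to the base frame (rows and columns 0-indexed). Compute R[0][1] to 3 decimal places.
End-effector y-axis (col 1 of R) = (0.8624,-0.0795,-0.5000)
R[0][1] = 0.8624

0.862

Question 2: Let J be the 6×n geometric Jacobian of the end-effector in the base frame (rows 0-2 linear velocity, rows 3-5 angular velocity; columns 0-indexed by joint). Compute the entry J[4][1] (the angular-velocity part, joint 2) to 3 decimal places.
-0.500

axis z_1 = (-0.8660,-0.5000,0.0000); lever o_n−o_1 = (-2.8055,4.2735,1.8963)
cross product → J_v[:, 1] = (-0.9482,1.6423,-5.1037)
J_ω[:, 1] = z_1
entry J[4][1] = -0.5000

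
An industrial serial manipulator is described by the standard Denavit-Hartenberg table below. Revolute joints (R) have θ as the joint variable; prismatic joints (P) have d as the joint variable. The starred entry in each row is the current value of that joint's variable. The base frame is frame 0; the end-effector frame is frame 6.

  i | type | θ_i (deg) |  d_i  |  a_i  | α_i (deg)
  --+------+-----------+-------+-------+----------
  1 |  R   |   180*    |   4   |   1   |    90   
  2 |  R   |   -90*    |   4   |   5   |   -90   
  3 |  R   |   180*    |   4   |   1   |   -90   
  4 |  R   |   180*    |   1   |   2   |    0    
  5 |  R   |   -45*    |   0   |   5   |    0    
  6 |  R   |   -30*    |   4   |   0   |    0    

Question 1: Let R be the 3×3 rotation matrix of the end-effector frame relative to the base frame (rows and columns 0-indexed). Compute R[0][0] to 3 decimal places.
0.966

End-effector x-axis (col 0 of R) = (0.9659,-0.0000,-0.2588)
R[0][0] = 0.9659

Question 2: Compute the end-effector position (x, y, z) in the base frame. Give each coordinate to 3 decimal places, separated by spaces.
after link 1: o_1 = (-1.0000, 0.0000, 4.0000)
after link 2: o_2 = (-1.0000, 4.0000, -1.0000)
after link 3: o_3 = (-5.0000, 4.0000, 0.0000)
after link 4: o_4 = (-5.0000, 5.0000, -2.0000)
after link 5: o_5 = (-1.4645, 5.0000, -5.5355)
after link 6: o_6 = (-1.4645, 9.0000, -5.5355)

-1.464 9.000 -5.536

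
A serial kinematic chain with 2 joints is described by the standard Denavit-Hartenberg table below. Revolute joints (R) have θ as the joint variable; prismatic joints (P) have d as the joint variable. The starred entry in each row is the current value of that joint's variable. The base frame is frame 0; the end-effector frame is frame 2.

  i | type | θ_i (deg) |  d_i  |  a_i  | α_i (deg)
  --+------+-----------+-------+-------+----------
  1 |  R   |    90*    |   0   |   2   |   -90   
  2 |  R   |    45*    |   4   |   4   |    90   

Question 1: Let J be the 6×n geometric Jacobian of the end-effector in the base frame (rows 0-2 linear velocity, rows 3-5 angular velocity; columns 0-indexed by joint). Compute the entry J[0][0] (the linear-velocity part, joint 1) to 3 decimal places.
-4.828

axis z_0 = ẑ; lever o_n−o_0 = (-4.0000,4.8284,-2.8284)
cross product → J_v[:, 0] = (-4.8284,-4.0000,0.0000)
J_ω[:, 0] = z_0
entry J[0][0] = -4.8284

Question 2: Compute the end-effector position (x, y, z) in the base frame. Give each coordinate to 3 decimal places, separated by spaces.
-4.000 4.828 -2.828

after link 1: o_1 = (0.0000, 2.0000, 0.0000)
after link 2: o_2 = (-4.0000, 4.8284, -2.8284)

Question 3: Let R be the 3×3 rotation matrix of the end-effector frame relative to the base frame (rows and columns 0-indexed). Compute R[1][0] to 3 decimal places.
End-effector x-axis (col 0 of R) = (0.0000,0.7071,-0.7071)
R[1][0] = 0.7071

0.707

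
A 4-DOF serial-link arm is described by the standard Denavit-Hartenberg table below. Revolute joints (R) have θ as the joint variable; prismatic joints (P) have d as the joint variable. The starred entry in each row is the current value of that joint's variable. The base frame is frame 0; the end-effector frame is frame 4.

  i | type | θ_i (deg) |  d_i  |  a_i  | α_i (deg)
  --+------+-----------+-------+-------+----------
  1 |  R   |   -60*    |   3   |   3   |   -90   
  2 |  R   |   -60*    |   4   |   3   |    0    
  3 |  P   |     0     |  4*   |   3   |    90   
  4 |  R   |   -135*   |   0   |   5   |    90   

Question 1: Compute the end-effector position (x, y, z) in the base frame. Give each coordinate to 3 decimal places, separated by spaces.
5.982 -1.433 5.134

after link 1: o_1 = (1.5000, -2.5981, 3.0000)
after link 2: o_2 = (5.7141, -1.8971, 5.5981)
after link 3: o_3 = (9.9282, -1.1962, 8.1962)
after link 4: o_4 = (5.9825, -1.4330, 5.1343)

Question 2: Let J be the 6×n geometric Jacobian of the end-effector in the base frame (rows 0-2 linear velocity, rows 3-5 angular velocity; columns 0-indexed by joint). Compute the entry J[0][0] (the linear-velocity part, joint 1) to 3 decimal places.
axis z_0 = ẑ; lever o_n−o_0 = (5.9825,-1.4330,5.1343)
cross product → J_v[:, 0] = (1.4330,5.9825,-0.0000)
J_ω[:, 0] = z_0
entry J[0][0] = 1.4330

1.433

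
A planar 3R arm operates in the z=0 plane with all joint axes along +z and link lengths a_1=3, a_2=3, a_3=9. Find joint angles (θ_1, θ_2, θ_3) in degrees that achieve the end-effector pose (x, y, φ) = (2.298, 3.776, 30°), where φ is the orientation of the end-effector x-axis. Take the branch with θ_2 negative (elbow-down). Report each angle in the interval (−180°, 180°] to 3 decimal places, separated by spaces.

-150.007 -44.978 -135.015

wrist centre = target − a_3·(cos φ, sin φ) = (-5.4962, -0.7240)
cos θ_2 = (30.7327−3²−3²)/(2·3·3) = 0.7074; θ_2 = -44.9785° (elbow-down)
β = atan2(-0.7240,-5.4962) = -172.4958°; ψ = atan2(-2.1205,5.1221) = -22.4892°
θ_1 = β − ψ = -150.0066°
θ_3 = φ − θ_1 − θ_2 = -135.0149° (wrapped to (-180°,180°])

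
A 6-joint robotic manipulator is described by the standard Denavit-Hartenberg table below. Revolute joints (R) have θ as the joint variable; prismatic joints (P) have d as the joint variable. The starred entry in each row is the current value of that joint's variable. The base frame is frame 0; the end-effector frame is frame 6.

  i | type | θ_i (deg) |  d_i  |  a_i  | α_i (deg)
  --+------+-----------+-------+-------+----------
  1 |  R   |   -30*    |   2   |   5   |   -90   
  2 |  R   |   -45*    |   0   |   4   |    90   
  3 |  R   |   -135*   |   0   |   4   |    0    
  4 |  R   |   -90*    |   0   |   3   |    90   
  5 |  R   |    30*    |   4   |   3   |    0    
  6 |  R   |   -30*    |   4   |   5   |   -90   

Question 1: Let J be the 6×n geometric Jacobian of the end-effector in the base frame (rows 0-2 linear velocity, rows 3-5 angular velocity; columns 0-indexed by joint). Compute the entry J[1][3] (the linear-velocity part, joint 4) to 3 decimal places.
3.059

axis z_3 = (-0.6124,0.3536,0.7071); lever o_n−o_3 = (4.5319,12.5688,-0.2384)
cross product → J_v[:, 3] = (-8.9718,3.0585,-9.2990)
J_ω[:, 3] = z_3
entry J[1][3] = 3.0585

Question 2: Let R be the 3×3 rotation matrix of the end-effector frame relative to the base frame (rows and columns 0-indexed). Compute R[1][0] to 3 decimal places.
End-effector x-axis (col 0 of R) = (-0.0795,0.8624,-0.5000)
R[1][0] = 0.8624

0.862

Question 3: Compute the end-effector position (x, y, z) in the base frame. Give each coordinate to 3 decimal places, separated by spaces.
8.165 7.205 2.590

after link 1: o_1 = (4.3301, -2.5000, 2.0000)
after link 2: o_2 = (6.7796, -3.9142, 4.8284)
after link 3: o_3 = (3.6334, -5.3637, 2.8284)
after link 4: o_4 = (3.3950, -2.7766, 1.3284)
after link 5: o_5 = (5.4162, 1.4437, 3.0900)
after link 6: o_6 = (8.1652, 7.2051, 2.5900)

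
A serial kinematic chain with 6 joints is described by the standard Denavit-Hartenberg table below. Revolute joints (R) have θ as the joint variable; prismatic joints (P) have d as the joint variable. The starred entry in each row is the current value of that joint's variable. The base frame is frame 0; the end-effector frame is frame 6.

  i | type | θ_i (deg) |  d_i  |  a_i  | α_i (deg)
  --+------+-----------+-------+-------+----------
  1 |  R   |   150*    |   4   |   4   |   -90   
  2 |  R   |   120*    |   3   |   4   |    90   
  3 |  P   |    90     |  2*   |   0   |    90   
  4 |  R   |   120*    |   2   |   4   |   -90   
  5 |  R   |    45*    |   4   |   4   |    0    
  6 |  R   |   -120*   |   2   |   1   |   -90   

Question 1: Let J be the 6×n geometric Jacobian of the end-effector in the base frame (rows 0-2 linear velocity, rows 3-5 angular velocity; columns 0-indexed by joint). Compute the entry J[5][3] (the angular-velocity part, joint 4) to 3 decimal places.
axis z_3 = (0.4330,-0.2500,-0.8660); lever o_n−o_3 = (2.0761,8.8932,-1.6879)
cross product → J_v[:, 3] = (8.1237,-1.0671,4.3699)
J_ω[:, 3] = z_3
entry J[5][3] = -0.8660

-0.866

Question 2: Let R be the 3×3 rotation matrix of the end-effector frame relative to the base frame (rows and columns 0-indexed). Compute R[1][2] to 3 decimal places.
End-effector z-axis (col 2 of R) = (-0.4980,0.8452,-0.1941)
R[1][2] = 0.8452

0.845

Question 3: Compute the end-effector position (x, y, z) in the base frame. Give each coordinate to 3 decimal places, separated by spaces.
-2.656 8.161 -2.152

after link 1: o_1 = (-3.4641, 2.0000, 4.0000)
after link 2: o_2 = (-3.2321, -1.5981, 0.5359)
after link 3: o_3 = (-4.7321, -0.7321, -0.4641)
after link 4: o_4 = (-5.4641, 2.0000, -3.9282)
after link 5: o_5 = (-4.5868, 7.1265, -1.7035)
after link 6: o_6 = (-2.6559, 8.1611, -2.1520)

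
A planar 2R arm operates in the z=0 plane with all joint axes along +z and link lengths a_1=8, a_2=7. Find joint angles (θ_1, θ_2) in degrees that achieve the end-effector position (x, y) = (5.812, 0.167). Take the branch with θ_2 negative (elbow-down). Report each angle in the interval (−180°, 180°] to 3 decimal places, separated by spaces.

cos θ_2 = (33.8072−8²−7²)/(2·8·7) = -0.7071; θ_2 = -134.9977° (elbow-down)
β = atan2(0.1670,5.8120) = 1.6459°; ψ = atan2(-4.9499,3.0505) = -58.3562°
θ_1 = β − ψ = 60.0020°

60.002 -134.998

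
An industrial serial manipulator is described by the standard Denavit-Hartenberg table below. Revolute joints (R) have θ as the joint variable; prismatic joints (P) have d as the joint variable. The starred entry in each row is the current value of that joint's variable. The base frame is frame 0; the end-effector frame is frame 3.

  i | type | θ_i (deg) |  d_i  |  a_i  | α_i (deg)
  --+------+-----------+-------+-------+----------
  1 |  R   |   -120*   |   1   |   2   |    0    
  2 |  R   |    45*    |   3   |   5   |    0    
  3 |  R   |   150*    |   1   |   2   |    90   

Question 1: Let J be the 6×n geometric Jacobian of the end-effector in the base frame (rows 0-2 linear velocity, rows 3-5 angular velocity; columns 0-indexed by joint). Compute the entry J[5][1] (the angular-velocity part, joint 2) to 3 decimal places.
axis z_1 = (0.0000,0.0000,1.0000); lever o_n−o_1 = (1.8117,-2.8978,4.0000)
cross product → J_v[:, 1] = (2.8978,1.8117,-0.0000)
J_ω[:, 1] = z_1
entry J[5][1] = 1.0000

1.000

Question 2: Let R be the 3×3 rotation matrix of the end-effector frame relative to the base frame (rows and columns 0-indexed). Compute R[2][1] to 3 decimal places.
1.000

End-effector y-axis (col 1 of R) = (-0.0000,0.0000,1.0000)
R[2][1] = 1.0000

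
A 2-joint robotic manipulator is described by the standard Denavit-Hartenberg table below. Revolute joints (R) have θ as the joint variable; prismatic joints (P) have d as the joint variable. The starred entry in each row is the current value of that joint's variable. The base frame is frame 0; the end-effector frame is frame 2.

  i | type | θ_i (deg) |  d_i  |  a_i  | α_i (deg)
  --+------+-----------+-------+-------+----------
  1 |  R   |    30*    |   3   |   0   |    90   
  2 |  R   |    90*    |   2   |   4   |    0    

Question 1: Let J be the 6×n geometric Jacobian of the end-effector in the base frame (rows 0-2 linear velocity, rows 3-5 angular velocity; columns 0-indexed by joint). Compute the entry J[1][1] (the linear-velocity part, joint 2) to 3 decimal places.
axis z_1 = (0.5000,-0.8660,0.0000); lever o_n−o_1 = (1.0000,-1.7321,4.0000)
cross product → J_v[:, 1] = (-3.4641,-2.0000,0.0000)
J_ω[:, 1] = z_1
entry J[1][1] = -2.0000

-2.000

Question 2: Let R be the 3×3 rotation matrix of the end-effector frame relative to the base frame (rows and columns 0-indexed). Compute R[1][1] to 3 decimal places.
-0.500

End-effector y-axis (col 1 of R) = (-0.8660,-0.5000,0.0000)
R[1][1] = -0.5000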